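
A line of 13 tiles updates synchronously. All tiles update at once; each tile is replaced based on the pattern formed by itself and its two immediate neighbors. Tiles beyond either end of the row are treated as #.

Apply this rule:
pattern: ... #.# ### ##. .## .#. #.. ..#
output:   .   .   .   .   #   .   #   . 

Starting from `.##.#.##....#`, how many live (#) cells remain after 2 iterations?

iteration 1: .#....#.#...#
iteration 2: ..#......#..#
count of #: 3

3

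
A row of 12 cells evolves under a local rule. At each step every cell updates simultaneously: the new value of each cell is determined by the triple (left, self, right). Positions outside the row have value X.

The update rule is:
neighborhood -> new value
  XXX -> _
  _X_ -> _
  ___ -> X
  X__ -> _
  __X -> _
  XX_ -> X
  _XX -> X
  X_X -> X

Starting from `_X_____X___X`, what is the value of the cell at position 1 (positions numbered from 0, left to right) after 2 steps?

_

X__XXX___X_X
X__X_X_X__XX
position 1 holds _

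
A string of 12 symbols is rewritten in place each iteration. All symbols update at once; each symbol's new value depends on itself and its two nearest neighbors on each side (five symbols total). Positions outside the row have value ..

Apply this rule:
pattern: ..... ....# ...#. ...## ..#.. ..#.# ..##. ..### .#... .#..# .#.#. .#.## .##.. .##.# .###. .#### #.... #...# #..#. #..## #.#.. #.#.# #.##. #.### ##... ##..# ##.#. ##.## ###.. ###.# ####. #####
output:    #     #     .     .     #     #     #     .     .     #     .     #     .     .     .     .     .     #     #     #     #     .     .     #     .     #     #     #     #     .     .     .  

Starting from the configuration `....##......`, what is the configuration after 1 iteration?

###.#...####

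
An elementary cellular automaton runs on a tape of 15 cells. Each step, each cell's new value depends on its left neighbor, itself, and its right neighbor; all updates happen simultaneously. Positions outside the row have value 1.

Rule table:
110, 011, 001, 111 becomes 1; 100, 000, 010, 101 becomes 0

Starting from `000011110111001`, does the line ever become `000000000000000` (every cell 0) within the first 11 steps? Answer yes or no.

no

000111110111011
001111110111011
011111110111011
011111110111011  (fixed point — unchanged through step 11)
step 11 is 011111110111011, still not uniform 0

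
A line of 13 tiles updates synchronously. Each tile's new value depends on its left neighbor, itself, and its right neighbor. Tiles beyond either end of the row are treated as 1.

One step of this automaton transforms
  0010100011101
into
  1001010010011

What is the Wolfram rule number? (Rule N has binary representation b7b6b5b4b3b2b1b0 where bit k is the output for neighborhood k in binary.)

56

position 9: 111 → 0  (bit 7 = 0)
position 10: 110 → 0  (bit 6 = 0)
position 3: 101 → 1  (bit 5 = 1)
position 0: 100 → 1  (bit 4 = 1)
position 8: 011 → 1  (bit 3 = 1)
position 2: 010 → 0  (bit 2 = 0)
position 1: 001 → 0  (bit 1 = 0)
position 6: 000 → 0  (bit 0 = 0)
bits b7..b0 = 00111000 = 56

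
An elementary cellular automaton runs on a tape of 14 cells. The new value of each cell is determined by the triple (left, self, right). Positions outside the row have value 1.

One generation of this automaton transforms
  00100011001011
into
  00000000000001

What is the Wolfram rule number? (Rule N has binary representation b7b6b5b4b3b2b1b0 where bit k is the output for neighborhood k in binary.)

128

position 13: 111 → 1  (bit 7 = 1)
position 7: 110 → 0  (bit 6 = 0)
position 11: 101 → 0  (bit 5 = 0)
position 0: 100 → 0  (bit 4 = 0)
position 6: 011 → 0  (bit 3 = 0)
position 2: 010 → 0  (bit 2 = 0)
position 1: 001 → 0  (bit 1 = 0)
position 4: 000 → 0  (bit 0 = 0)
bits b7..b0 = 10000000 = 128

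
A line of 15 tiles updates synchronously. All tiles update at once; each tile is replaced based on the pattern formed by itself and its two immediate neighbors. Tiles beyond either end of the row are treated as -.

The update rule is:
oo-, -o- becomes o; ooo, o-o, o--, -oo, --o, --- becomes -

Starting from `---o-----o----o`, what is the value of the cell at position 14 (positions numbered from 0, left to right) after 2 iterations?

---o-----o----o  (fixed point — unchanged through iteration 2)
position 14 holds o

o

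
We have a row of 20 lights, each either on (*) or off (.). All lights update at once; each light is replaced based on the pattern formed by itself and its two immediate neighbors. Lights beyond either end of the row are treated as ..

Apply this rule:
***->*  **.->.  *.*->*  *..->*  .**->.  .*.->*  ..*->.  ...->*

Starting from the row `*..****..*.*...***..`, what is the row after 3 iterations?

*.***..*.*.*.***..**

iteration 1: **..**.*.*****..*.**
iteration 2: ..*...***.***.*.**..
iteration 3: *.***..*.*.*.***..**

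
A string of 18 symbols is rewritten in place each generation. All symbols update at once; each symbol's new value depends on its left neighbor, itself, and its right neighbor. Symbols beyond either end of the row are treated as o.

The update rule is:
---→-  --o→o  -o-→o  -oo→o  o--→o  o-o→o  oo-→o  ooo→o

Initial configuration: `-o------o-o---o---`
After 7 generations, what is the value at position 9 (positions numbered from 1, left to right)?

o

generation 1: ooo----ooooo-ooo-o
generation 2: oooo--oooooooooooo
generation 3: oooooooooooooooooo
generation 4: oooooooooooooooooo  (fixed point — unchanged through generation 7)
position 9 holds o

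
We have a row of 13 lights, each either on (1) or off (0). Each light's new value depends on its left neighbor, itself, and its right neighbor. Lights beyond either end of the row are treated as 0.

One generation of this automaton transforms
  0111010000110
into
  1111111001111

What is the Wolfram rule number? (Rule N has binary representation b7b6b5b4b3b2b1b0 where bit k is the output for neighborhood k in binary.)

254

position 2: 111 → 1  (bit 7 = 1)
position 3: 110 → 1  (bit 6 = 1)
position 4: 101 → 1  (bit 5 = 1)
position 6: 100 → 1  (bit 4 = 1)
position 1: 011 → 1  (bit 3 = 1)
position 5: 010 → 1  (bit 2 = 1)
position 0: 001 → 1  (bit 1 = 1)
position 7: 000 → 0  (bit 0 = 0)
bits b7..b0 = 11111110 = 254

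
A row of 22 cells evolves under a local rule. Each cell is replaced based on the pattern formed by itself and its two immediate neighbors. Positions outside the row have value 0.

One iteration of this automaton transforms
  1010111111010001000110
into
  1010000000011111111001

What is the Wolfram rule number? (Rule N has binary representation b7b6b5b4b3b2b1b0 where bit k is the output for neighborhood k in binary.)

23

position 5: 111 → 0  (bit 7 = 0)
position 9: 110 → 0  (bit 6 = 0)
position 1: 101 → 0  (bit 5 = 0)
position 12: 100 → 1  (bit 4 = 1)
position 4: 011 → 0  (bit 3 = 0)
position 0: 010 → 1  (bit 2 = 1)
position 14: 001 → 1  (bit 1 = 1)
position 13: 000 → 1  (bit 0 = 1)
bits b7..b0 = 00010111 = 23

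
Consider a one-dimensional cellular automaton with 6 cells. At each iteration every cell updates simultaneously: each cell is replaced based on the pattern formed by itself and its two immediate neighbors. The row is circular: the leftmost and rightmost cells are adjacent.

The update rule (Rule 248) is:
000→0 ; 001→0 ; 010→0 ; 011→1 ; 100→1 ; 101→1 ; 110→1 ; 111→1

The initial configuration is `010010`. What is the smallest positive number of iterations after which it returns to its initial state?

3

001001
100100
010010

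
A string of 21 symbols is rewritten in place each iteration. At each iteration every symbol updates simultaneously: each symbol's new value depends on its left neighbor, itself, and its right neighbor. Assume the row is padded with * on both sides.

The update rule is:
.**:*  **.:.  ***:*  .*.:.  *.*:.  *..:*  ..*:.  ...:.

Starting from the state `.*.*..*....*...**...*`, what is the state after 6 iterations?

.*..*....*..*....*..*

iteration 1: ....*..*....*..*.*..*
iteration 2: *....*..*....*....*.*
iteration 3: .*....*..*....*.....*
iteration 4: ..*....*..*....*....*
iteration 5: *..*....*..*....*...*
iteration 6: .*..*....*..*....*..*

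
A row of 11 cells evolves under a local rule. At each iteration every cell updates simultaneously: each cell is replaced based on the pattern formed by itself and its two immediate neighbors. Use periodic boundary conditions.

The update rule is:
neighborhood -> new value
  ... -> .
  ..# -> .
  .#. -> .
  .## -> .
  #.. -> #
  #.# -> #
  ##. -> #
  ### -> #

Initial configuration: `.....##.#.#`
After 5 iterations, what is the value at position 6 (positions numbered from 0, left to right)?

#.....##.#.
.#.....##.#
#.#.....##.
.#.#.....##
#.#.#.....#
position 6 holds .

.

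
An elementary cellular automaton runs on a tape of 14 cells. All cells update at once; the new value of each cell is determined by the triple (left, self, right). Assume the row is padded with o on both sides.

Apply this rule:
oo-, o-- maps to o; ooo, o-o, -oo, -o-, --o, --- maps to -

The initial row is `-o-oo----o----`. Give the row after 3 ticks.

----oo----o---
o----oo----o--
oo----oo----o-

oo----oo----o-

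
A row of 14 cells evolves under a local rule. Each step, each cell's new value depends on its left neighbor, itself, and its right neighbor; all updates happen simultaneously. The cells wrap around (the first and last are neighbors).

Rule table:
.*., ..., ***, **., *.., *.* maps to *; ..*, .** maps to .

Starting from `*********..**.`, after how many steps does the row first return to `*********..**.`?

14

.*********..**
*.*********..*
**.*********..
.**.*********.
..**.*********
*..**.********
**..**.*******
***..**.******
****..**.*****
*****..**.****
******..**.***
*******..**.**
********..**.*
*********..**.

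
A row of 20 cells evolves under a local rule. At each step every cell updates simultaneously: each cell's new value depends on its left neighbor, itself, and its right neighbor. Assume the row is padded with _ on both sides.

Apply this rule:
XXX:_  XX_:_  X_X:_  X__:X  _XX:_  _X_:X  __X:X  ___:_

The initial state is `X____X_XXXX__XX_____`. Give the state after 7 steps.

step 1: XX__XX_____XX__X____
step 2: __XX__X___X__XXXX___
step 3: _X__XXXX_XXXX____X__
step 4: XXXX_________X__XXX_
step 5: ____X_______XXXX___X
step 6: ___XXX_____X____X_XX
step 7: __X___X___XXX__XX___

__X___X___XXX__XX___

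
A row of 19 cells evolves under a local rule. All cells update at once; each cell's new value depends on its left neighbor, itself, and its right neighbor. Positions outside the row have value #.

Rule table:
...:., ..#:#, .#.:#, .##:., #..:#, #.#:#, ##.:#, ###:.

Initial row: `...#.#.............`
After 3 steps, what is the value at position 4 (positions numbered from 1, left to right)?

.

step 1: #.#####...........#
step 2: ##....##.........#.
step 3: .##..#.##.......###
position 4 holds .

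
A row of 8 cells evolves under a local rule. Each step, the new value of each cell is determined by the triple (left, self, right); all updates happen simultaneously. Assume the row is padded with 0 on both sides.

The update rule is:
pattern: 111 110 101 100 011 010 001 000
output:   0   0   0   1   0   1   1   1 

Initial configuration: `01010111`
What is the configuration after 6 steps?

11010000
00011111
11100000
00011111  (repeats step 2; period 2)
step 6: 00011111

00011111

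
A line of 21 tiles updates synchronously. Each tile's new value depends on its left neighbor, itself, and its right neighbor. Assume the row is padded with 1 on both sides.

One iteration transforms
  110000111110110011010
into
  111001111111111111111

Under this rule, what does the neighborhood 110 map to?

1

At position 1 the neighborhood is 110; the next row has 1 there.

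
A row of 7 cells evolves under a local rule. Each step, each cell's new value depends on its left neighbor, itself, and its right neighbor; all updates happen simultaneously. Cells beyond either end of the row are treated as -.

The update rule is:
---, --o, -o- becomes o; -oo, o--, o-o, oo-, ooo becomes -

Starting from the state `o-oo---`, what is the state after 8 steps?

o-ooooo

o----oo
o-ooo--
o-----o
o-ooooo
o------
o-ooooo  (repeats step 4; period 2)
step 8: o-ooooo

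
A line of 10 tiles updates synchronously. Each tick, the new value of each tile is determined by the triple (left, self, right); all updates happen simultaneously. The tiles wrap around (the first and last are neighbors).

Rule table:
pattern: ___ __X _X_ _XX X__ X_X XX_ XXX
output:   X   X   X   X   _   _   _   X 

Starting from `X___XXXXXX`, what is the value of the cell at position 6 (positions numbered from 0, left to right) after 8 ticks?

__XXXXXXXX
_XXXXXXXX_
XXXXXXXX__
XXXXXXX__X
XXXXXX__XX
XXXXX__XXX
XXXX__XXXX
XXX__XXXXX
position 6 holds X

X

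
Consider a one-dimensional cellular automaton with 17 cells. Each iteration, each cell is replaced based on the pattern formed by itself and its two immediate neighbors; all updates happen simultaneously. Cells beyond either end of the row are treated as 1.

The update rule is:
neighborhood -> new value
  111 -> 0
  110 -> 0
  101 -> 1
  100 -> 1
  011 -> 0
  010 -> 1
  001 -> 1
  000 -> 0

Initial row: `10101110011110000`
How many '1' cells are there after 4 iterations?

5

iteration 1: 01110001100001001
iteration 2: 10001010010011110
iteration 3: 01011111111100001
iteration 4: 11100000000010010
count of 1: 5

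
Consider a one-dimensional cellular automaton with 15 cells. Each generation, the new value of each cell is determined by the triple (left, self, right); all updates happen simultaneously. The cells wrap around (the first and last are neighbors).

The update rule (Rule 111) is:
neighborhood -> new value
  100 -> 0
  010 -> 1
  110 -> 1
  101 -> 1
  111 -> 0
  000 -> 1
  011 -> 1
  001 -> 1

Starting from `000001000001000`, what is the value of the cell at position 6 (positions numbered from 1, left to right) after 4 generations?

1

111111011111011
000001110001110
111111010111010
100001111101111
position 6 holds 1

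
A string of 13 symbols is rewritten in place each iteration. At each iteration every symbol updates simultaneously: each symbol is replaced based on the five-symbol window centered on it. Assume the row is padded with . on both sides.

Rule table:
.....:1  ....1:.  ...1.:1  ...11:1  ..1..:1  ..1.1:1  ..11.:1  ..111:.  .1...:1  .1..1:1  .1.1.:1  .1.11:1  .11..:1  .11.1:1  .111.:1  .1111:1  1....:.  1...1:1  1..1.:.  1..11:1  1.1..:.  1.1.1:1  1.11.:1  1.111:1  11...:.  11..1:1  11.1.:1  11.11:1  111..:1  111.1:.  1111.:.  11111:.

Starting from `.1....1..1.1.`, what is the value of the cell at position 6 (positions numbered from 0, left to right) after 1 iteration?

111..111.11.1
position 6 holds 1

1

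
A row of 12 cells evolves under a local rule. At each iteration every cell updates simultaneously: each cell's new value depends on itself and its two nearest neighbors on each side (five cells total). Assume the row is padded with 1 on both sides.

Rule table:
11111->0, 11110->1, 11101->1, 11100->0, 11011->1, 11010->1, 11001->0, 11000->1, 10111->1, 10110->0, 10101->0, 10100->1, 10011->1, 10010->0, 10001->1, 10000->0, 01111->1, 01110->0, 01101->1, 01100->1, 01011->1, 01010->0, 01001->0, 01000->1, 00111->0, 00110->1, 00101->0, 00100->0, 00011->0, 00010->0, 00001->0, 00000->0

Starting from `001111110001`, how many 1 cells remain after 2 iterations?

5

010100101100
100100010101
count of 1: 5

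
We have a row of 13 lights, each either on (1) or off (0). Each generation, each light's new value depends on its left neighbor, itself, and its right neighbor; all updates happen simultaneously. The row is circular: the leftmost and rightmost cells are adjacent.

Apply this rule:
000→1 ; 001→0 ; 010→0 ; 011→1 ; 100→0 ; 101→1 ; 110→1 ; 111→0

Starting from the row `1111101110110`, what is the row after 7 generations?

1000111011111
1010101110000
0101011010110
0010111101110
1001100111010
0001100101101
0101100011110

0101100011110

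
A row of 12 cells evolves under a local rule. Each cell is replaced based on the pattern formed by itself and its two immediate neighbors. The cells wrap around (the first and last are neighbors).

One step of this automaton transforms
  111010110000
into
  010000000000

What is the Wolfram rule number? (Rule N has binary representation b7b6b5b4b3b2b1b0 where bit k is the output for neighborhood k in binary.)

position 1: 111 → 1  (bit 7 = 1)
position 2: 110 → 0  (bit 6 = 0)
position 3: 101 → 0  (bit 5 = 0)
position 8: 100 → 0  (bit 4 = 0)
position 0: 011 → 0  (bit 3 = 0)
position 4: 010 → 0  (bit 2 = 0)
position 11: 001 → 0  (bit 1 = 0)
position 9: 000 → 0  (bit 0 = 0)
bits b7..b0 = 10000000 = 128

128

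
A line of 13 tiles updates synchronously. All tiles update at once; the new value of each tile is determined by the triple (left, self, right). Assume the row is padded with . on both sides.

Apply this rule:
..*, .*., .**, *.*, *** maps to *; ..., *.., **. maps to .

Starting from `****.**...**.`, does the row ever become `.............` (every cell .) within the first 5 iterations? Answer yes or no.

***.**...**..
**.**...**...
*.**...**....
***...**.....
**...**......
iteration 5 is **...**......, still not uniform .

no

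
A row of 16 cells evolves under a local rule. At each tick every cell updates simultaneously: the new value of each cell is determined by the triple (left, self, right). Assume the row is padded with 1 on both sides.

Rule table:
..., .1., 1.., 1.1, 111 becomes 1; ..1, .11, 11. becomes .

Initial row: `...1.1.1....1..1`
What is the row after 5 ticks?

tick 1: 11.11111111.11..
tick 2: 1.1.111111.1..1.
tick 3: .111.1111.111.11
tick 4: 1.1.1.11.1.1.1.1
tick 5: .11111..1111111.

.11111..1111111.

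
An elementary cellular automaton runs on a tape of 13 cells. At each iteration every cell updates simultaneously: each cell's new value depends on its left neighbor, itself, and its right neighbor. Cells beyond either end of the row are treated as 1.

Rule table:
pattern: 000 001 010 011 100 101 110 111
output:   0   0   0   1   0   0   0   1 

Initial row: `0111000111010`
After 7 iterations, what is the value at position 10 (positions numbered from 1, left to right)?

0

0110000110000
0100000100000
0000000000000
0000000000000  (fixed point — unchanged through iteration 7)
position 10 holds 0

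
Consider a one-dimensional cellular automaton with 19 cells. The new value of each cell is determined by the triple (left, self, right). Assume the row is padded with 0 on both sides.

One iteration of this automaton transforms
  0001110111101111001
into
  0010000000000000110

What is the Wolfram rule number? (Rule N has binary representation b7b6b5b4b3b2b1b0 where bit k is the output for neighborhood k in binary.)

position 4: 111 → 0  (bit 7 = 0)
position 5: 110 → 0  (bit 6 = 0)
position 6: 101 → 0  (bit 5 = 0)
position 16: 100 → 1  (bit 4 = 1)
position 3: 011 → 0  (bit 3 = 0)
position 18: 010 → 0  (bit 2 = 0)
position 2: 001 → 1  (bit 1 = 1)
position 0: 000 → 0  (bit 0 = 0)
bits b7..b0 = 00010010 = 18

18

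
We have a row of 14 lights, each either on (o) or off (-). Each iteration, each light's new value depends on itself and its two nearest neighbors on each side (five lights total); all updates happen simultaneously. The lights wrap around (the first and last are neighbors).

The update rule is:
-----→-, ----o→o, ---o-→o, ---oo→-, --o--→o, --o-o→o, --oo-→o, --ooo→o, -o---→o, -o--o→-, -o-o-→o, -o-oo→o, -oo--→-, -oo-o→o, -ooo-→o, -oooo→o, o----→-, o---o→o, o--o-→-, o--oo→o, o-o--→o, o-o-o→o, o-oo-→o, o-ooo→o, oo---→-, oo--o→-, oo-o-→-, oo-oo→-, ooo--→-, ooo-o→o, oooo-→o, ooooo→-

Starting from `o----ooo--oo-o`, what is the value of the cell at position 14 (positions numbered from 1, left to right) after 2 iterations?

iteration 1: ---o-oo--ooo-o
iteration 2: oooooo--oooo-o
position 14 holds o

o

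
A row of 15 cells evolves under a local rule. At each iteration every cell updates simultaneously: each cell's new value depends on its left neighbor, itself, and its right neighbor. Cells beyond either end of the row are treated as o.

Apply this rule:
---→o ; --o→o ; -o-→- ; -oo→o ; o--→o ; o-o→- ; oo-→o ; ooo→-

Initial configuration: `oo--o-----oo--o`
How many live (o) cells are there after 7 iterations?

9

-ooo-oooooooooo
-o-o-o---------
------ooooooooo
ooooooo--------
------ooooooooo  (repeats iteration 3; period 2)
iteration 7: ------ooooooooo
count of o: 9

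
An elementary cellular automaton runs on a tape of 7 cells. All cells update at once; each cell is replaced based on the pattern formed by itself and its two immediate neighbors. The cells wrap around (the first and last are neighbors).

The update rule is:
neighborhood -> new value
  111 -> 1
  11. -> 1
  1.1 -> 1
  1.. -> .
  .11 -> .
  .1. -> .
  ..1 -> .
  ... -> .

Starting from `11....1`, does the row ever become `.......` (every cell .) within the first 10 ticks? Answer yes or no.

yes

tick 1: 11.....
tick 2: .1.....
tick 3: .......
all cells are . at tick 3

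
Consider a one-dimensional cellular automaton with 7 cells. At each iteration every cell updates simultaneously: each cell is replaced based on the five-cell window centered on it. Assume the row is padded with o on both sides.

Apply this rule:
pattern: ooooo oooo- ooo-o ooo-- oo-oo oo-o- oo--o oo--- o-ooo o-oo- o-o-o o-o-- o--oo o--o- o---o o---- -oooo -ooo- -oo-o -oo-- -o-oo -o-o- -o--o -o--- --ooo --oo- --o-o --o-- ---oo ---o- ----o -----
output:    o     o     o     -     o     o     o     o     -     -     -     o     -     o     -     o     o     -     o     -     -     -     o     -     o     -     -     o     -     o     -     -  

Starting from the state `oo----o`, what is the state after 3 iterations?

o-oo---

iteration 1: o-oo--o
iteration 2: oo--o-o
iteration 3: o-oo---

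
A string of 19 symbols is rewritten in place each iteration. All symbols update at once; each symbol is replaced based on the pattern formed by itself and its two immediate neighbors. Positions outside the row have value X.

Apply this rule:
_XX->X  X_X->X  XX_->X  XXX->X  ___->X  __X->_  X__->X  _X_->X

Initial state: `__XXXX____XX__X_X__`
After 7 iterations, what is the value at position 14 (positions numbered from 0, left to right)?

X

X_XXXXXXX_XXX_XXXX_
XXXXXXXXXXXXXXXXXXX
XXXXXXXXXXXXXXXXXXX  (fixed point — unchanged through iteration 7)
position 14 holds X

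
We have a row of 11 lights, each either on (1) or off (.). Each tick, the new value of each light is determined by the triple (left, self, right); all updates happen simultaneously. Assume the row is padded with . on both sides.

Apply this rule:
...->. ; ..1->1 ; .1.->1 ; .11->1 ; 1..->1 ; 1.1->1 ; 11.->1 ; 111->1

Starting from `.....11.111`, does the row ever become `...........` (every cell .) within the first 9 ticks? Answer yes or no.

no

....1111111
...11111111
..111111111
.1111111111
11111111111
11111111111  (fixed point — unchanged through tick 9)
tick 9 is 11111111111, still not uniform .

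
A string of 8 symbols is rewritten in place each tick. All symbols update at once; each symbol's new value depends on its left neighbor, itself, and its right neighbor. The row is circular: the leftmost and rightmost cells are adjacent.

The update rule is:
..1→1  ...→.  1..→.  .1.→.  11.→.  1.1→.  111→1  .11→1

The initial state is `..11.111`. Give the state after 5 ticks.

.11..11.

.11..11.
11..11..
1..11..1
..11..11
.11..11.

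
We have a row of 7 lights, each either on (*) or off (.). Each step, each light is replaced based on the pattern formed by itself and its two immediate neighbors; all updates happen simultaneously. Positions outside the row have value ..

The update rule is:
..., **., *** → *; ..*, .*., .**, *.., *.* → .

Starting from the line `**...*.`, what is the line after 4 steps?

.***...

.*.*...
.....**
****..*
.***...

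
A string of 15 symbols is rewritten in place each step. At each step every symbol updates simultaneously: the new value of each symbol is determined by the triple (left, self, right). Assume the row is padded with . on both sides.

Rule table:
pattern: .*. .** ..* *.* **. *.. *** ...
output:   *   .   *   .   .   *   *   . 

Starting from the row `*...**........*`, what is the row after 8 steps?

***.**......***

**.*..*......**
...*****....*..
..*.***.*..***.
.**..*..***.*.*
*..*****.*..*.*
***.***..****.*
.*...*.**.**..*
***.**......***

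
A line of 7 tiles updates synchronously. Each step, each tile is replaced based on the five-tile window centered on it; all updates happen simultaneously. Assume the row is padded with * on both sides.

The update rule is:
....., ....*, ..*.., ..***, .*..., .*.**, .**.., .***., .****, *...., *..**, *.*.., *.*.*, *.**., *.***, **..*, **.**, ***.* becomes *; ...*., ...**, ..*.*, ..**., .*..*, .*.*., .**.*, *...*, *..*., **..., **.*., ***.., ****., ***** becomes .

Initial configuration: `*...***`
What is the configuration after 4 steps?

......*

....**.
.**...*
***...*
......*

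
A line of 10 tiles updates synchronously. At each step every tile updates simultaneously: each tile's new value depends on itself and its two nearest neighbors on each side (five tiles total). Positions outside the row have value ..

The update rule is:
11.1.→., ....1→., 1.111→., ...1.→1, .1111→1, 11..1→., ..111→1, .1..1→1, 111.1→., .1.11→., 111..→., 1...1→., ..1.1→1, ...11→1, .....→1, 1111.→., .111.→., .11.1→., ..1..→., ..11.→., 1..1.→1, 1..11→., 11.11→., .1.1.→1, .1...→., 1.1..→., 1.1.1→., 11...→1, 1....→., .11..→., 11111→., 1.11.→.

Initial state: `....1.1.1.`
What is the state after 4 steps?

11........

step 1: 11.111.1..
step 2: ..........
step 3: 1111111111
step 4: 11........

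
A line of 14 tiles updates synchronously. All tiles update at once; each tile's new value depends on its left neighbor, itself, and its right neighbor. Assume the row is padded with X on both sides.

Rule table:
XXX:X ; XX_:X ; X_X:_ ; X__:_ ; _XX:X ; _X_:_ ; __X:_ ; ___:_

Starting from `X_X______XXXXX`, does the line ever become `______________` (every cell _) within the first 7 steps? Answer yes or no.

X________XXXXX
X________XXXXX  (fixed point — unchanged through step 7)
step 7 is X________XXXXX, still not uniform _

no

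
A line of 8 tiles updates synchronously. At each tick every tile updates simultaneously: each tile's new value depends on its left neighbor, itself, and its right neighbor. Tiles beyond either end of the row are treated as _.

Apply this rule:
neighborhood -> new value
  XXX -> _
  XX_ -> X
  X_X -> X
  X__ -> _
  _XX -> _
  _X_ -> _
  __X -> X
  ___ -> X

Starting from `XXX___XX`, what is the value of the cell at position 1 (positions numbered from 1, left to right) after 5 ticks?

__X_XX_X
XX_X_XX_
_XX_X_X_
X_XX_X__
_X_XX__X
position 1 holds _

_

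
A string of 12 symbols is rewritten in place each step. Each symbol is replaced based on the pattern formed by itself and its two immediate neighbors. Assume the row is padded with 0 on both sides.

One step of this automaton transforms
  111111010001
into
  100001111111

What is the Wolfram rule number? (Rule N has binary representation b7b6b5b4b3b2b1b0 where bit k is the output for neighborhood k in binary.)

position 1: 111 → 0  (bit 7 = 0)
position 5: 110 → 1  (bit 6 = 1)
position 6: 101 → 1  (bit 5 = 1)
position 8: 100 → 1  (bit 4 = 1)
position 0: 011 → 1  (bit 3 = 1)
position 7: 010 → 1  (bit 2 = 1)
position 10: 001 → 1  (bit 1 = 1)
position 9: 000 → 1  (bit 0 = 1)
bits b7..b0 = 01111111 = 127

127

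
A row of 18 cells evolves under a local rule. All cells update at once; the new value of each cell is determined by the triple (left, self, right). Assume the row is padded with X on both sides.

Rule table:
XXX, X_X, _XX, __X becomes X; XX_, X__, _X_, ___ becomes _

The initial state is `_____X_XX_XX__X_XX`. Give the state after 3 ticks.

__X_XX_XX__X_XXXXX

tick 1: ____X_XX_XX__X_XXX
tick 2: ___X_XX_XX__X_XXXX
tick 3: __X_XX_XX__X_XXXXX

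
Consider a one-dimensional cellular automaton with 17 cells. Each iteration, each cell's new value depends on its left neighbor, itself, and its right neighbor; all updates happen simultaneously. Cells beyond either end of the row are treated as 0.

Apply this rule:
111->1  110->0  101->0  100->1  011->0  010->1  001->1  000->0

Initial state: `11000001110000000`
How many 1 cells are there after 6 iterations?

00100010101000000
01110110101100000
10100000100010000
10110001110111000
10001010100010100
11011010110110110
count of 1: 11

11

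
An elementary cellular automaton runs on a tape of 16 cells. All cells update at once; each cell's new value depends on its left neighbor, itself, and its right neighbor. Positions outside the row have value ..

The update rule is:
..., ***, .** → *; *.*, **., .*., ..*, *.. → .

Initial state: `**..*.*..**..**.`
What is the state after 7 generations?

*.*..*.*.....*..

*........*...*..
..******...*...*
*.*****..*...*..
..****.....*...*
*.***..***...*..
..**...**..*...*
*.*..*.*.....*..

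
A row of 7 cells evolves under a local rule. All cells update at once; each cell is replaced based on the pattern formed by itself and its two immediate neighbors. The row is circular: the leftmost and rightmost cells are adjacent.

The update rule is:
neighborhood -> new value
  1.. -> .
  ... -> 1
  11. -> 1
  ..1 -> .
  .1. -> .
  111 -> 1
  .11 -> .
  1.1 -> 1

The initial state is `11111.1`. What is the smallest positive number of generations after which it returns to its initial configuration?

7

111111.
.111111
1.11111
11.1111
111.111
1111.11
11111.1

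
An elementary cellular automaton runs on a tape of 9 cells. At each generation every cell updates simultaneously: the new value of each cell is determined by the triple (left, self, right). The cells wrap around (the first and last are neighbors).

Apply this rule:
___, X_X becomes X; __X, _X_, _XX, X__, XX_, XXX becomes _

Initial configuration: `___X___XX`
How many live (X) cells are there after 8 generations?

3

_X___X___
___X___XX  (repeats generation 0; period 2)
generation 8: ___X___XX
count of X: 3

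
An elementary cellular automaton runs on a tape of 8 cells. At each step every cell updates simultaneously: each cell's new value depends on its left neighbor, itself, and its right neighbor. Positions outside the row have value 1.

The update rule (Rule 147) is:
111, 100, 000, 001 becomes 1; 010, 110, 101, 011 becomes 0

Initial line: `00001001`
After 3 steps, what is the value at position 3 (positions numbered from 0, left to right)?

1

11110110
11100000
11011111
position 3 holds 1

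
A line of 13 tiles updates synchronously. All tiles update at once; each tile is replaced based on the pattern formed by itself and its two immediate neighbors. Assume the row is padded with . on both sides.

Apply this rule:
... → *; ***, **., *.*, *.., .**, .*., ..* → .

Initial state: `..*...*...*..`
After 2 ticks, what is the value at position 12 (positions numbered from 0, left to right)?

.

*...*...*...*
..*...*...*..
position 12 holds .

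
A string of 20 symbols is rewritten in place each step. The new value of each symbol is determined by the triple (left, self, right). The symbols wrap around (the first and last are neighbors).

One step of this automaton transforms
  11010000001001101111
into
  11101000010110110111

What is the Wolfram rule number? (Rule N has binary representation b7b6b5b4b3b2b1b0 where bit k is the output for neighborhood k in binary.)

242

position 0: 111 → 1  (bit 7 = 1)
position 1: 110 → 1  (bit 6 = 1)
position 2: 101 → 1  (bit 5 = 1)
position 4: 100 → 1  (bit 4 = 1)
position 13: 011 → 0  (bit 3 = 0)
position 3: 010 → 0  (bit 2 = 0)
position 9: 001 → 1  (bit 1 = 1)
position 5: 000 → 0  (bit 0 = 0)
bits b7..b0 = 11110010 = 242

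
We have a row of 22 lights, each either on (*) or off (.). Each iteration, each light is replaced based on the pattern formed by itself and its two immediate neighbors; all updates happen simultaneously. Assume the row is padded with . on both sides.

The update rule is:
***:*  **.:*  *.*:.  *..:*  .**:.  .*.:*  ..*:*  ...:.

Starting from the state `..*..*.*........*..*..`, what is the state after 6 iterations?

*.***.****..***.***.**

iteration 1: .*****.**......******.
iteration 2: *.****..**....*.******
iteration 3: *..*****.**..**..*****
iteration 4: ***.****..***.***.****
iteration 5: .**..*****.**..**..***
iteration 6: *.***.****..***.***.**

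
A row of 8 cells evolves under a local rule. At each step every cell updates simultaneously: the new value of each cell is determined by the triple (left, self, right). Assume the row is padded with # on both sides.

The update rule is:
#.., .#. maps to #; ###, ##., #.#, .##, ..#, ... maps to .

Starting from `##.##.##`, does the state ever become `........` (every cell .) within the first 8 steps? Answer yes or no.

step 1: ........
all cells are . at step 1

yes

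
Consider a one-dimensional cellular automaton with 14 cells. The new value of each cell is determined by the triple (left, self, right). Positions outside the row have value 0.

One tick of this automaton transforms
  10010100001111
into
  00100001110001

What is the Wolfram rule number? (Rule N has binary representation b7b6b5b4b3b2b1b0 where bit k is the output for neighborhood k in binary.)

position 11: 111 → 0  (bit 7 = 0)
position 13: 110 → 1  (bit 6 = 1)
position 4: 101 → 0  (bit 5 = 0)
position 1: 100 → 0  (bit 4 = 0)
position 10: 011 → 0  (bit 3 = 0)
position 0: 010 → 0  (bit 2 = 0)
position 2: 001 → 1  (bit 1 = 1)
position 7: 000 → 1  (bit 0 = 1)
bits b7..b0 = 01000011 = 67

67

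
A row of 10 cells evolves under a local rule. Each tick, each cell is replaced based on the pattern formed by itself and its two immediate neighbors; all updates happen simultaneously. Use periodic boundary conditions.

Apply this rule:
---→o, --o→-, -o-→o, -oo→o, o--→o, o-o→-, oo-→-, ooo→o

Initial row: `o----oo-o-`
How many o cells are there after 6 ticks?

5

oooo-o--o-
ooo--oo-o-
oo-o-o--o-
o--o-oo-o-
oo-o-o--o-  (repeats tick 3; period 2)
tick 6: o--o-oo-o-
count of o: 5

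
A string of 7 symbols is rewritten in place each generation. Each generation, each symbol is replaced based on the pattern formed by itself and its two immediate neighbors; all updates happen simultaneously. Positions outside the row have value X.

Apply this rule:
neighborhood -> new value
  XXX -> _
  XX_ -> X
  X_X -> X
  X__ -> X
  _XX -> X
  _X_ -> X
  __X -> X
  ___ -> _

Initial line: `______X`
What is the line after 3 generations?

_XXXXXX

X____XX
XX__XX_
_XXXXXX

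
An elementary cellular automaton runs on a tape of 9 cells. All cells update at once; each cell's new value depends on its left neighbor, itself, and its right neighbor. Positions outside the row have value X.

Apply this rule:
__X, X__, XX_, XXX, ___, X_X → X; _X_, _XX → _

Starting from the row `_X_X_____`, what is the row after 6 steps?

XXXXXX_X_

step 1: X_X_XXXXX
step 2: XX_X_XXXX
step 3: XXX_X_XXX
step 4: XXXX_X_XX
step 5: XXXXX_X_X
step 6: XXXXXX_X_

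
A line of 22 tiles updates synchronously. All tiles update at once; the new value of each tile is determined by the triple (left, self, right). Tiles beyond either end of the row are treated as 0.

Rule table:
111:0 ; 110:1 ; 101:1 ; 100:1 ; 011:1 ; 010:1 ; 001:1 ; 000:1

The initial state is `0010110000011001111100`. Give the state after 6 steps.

step 1: 1111111111111111000111
step 2: 1000000000000001111101
step 3: 1111111111111111000111  (repeats step 1; period 2)
step 6: 1000000000000001111101

1000000000000001111101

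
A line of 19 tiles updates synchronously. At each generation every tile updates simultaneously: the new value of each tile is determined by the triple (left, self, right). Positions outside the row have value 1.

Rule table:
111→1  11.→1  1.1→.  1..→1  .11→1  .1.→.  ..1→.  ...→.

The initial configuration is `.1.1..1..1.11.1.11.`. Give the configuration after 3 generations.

11....1..1.1111.11.

generation 1: ....1..1...11...11.
generation 2: 1....1..1..111..11.
generation 3: 11....1..1.1111.11.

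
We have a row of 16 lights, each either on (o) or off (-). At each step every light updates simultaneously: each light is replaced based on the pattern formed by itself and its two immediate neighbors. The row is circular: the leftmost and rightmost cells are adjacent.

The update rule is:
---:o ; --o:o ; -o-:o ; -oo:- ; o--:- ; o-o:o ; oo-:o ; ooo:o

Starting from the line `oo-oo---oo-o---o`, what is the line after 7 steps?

oo-oo-ooooo-oo-o

step 1: ooo-o-oo-ooo-oo-
step 2: -ooooo-oo-ooo-oo
step 3: o-ooooo-oo-ooo-o
step 4: oo-ooooo-oo-ooo-
step 5: -oo-ooooo-oo-ooo
step 6: o-oo-ooooo-oo-oo
step 7: oo-oo-ooooo-oo-o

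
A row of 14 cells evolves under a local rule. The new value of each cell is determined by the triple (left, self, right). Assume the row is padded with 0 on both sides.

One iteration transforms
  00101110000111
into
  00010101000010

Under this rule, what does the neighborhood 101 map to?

1

At position 3 the neighborhood is 101; the next row has 1 there.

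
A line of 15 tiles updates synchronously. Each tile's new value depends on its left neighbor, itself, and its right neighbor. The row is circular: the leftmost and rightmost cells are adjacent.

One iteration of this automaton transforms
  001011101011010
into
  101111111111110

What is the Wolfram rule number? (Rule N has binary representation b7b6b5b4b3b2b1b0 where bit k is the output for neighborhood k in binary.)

position 5: 111 → 1  (bit 7 = 1)
position 6: 110 → 1  (bit 6 = 1)
position 3: 101 → 1  (bit 5 = 1)
position 14: 100 → 0  (bit 4 = 0)
position 4: 011 → 1  (bit 3 = 1)
position 2: 010 → 1  (bit 2 = 1)
position 1: 001 → 0  (bit 1 = 0)
position 0: 000 → 1  (bit 0 = 1)
bits b7..b0 = 11101101 = 237

237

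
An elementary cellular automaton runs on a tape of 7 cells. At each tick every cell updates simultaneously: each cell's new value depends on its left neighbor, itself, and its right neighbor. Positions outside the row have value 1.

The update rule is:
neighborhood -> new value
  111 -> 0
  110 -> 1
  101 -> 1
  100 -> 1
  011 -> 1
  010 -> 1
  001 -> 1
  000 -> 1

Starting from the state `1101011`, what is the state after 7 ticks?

0111110
1100011
0111110  (repeats tick 1; period 2)
tick 7: 0111110

0111110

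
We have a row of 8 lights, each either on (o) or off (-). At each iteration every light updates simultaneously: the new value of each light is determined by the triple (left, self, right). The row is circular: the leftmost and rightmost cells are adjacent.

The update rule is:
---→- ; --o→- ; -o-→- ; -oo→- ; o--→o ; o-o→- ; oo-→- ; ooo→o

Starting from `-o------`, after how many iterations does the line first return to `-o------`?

8

iteration 1: --o-----
iteration 2: ---o----
iteration 3: ----o---
iteration 4: -----o--
iteration 5: ------o-
iteration 6: -------o
iteration 7: o-------
iteration 8: -o------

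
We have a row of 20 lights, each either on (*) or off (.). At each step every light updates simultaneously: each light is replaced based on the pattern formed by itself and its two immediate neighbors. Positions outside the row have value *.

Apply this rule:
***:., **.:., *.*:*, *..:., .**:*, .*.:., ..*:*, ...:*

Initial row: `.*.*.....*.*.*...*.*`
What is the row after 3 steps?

*..**..**.*..**.**.*

*.*..****.*.*..**.**
.*..**...*.*..**.**.
*..**..**.*..**.**.*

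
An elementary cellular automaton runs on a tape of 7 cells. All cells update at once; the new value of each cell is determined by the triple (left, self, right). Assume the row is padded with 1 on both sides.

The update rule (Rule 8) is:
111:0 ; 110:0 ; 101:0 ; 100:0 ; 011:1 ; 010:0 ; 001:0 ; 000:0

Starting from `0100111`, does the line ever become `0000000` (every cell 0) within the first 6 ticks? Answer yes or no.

yes

0000100
0000000
all cells are 0 at tick 2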